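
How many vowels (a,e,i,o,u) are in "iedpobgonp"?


Input: iedpobgonp
Checking each character:
  'i' at position 0: vowel (running total: 1)
  'e' at position 1: vowel (running total: 2)
  'd' at position 2: consonant
  'p' at position 3: consonant
  'o' at position 4: vowel (running total: 3)
  'b' at position 5: consonant
  'g' at position 6: consonant
  'o' at position 7: vowel (running total: 4)
  'n' at position 8: consonant
  'p' at position 9: consonant
Total vowels: 4

4


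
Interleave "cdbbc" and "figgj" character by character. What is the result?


Interleaving "cdbbc" and "figgj":
  Position 0: 'c' from first, 'f' from second => "cf"
  Position 1: 'd' from first, 'i' from second => "di"
  Position 2: 'b' from first, 'g' from second => "bg"
  Position 3: 'b' from first, 'g' from second => "bg"
  Position 4: 'c' from first, 'j' from second => "cj"
Result: cfdibgbgcj

cfdibgbgcj


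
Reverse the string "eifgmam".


Input: eifgmam
Reading characters right to left:
  Position 6: 'm'
  Position 5: 'a'
  Position 4: 'm'
  Position 3: 'g'
  Position 2: 'f'
  Position 1: 'i'
  Position 0: 'e'
Reversed: mamgfie

mamgfie


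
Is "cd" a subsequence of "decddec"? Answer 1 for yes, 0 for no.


Check if "cd" is a subsequence of "decddec"
Greedy scan:
  Position 0 ('d'): no match needed
  Position 1 ('e'): no match needed
  Position 2 ('c'): matches sub[0] = 'c'
  Position 3 ('d'): matches sub[1] = 'd'
  Position 4 ('d'): no match needed
  Position 5 ('e'): no match needed
  Position 6 ('c'): no match needed
All 2 characters matched => is a subsequence

1


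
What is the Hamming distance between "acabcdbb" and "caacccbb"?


Comparing "acabcdbb" and "caacccbb" position by position:
  Position 0: 'a' vs 'c' => differ
  Position 1: 'c' vs 'a' => differ
  Position 2: 'a' vs 'a' => same
  Position 3: 'b' vs 'c' => differ
  Position 4: 'c' vs 'c' => same
  Position 5: 'd' vs 'c' => differ
  Position 6: 'b' vs 'b' => same
  Position 7: 'b' vs 'b' => same
Total differences (Hamming distance): 4

4


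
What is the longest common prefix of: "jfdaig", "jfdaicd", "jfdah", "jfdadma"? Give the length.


Words: jfdaig, jfdaicd, jfdah, jfdadma
  Position 0: all 'j' => match
  Position 1: all 'f' => match
  Position 2: all 'd' => match
  Position 3: all 'a' => match
  Position 4: ('i', 'i', 'h', 'd') => mismatch, stop
LCP = "jfda" (length 4)

4


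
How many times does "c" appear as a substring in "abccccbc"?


Searching for "c" in "abccccbc"
Scanning each position:
  Position 0: "a" => no
  Position 1: "b" => no
  Position 2: "c" => MATCH
  Position 3: "c" => MATCH
  Position 4: "c" => MATCH
  Position 5: "c" => MATCH
  Position 6: "b" => no
  Position 7: "c" => MATCH
Total occurrences: 5

5


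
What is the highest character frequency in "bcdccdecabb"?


Input: bcdccdecabb
Character counts:
  'a': 1
  'b': 3
  'c': 4
  'd': 2
  'e': 1
Maximum frequency: 4

4


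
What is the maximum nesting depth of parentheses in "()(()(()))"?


Input: "()(()(()))"
Tracking depth:
  Position 0 '(': depth becomes 1
  Position 1 ')': depth becomes 0
  Position 2 '(': depth becomes 1
  Position 3 '(': depth becomes 2
  Position 4 ')': depth becomes 1
  Position 5 '(': depth becomes 2
  Position 6 '(': depth becomes 3
  Position 7 ')': depth becomes 2
  Position 8 ')': depth becomes 1
  Position 9 ')': depth becomes 0
Maximum depth reached: 3

3


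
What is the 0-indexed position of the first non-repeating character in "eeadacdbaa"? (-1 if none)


Input: eeadacdbaa
Character frequencies:
  'a': 4
  'b': 1
  'c': 1
  'd': 2
  'e': 2
Scanning left to right for freq == 1:
  Position 0 ('e'): freq=2, skip
  Position 1 ('e'): freq=2, skip
  Position 2 ('a'): freq=4, skip
  Position 3 ('d'): freq=2, skip
  Position 4 ('a'): freq=4, skip
  Position 5 ('c'): unique! => answer = 5

5


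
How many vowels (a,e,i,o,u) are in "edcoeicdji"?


Input: edcoeicdji
Checking each character:
  'e' at position 0: vowel (running total: 1)
  'd' at position 1: consonant
  'c' at position 2: consonant
  'o' at position 3: vowel (running total: 2)
  'e' at position 4: vowel (running total: 3)
  'i' at position 5: vowel (running total: 4)
  'c' at position 6: consonant
  'd' at position 7: consonant
  'j' at position 8: consonant
  'i' at position 9: vowel (running total: 5)
Total vowels: 5

5


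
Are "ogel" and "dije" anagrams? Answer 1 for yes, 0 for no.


Strings: "ogel", "dije"
Sorted first:  eglo
Sorted second: deij
Differ at position 0: 'e' vs 'd' => not anagrams

0


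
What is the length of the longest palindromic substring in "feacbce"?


Input: "feacbce"
Checking substrings for palindromes:
  [3:6] "cbc" (len 3) => palindrome
Longest palindromic substring: "cbc" with length 3

3


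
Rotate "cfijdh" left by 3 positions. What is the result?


Input: "cfijdh", rotate left by 3
First 3 characters: "cfi"
Remaining characters: "jdh"
Concatenate remaining + first: "jdh" + "cfi" = "jdhcfi"

jdhcfi


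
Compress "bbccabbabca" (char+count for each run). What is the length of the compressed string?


Input: bbccabbabca
Runs:
  'b' x 2 => "b2"
  'c' x 2 => "c2"
  'a' x 1 => "a1"
  'b' x 2 => "b2"
  'a' x 1 => "a1"
  'b' x 1 => "b1"
  'c' x 1 => "c1"
  'a' x 1 => "a1"
Compressed: "b2c2a1b2a1b1c1a1"
Compressed length: 16

16


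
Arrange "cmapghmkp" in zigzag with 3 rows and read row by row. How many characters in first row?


Zigzag "cmapghmkp" into 3 rows:
Placing characters:
  'c' => row 0
  'm' => row 1
  'a' => row 2
  'p' => row 1
  'g' => row 0
  'h' => row 1
  'm' => row 2
  'k' => row 1
  'p' => row 0
Rows:
  Row 0: "cgp"
  Row 1: "mphk"
  Row 2: "am"
First row length: 3

3


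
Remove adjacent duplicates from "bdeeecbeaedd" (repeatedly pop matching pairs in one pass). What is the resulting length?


Input: bdeeecbeaedd
Stack-based adjacent duplicate removal:
  Read 'b': push. Stack: b
  Read 'd': push. Stack: bd
  Read 'e': push. Stack: bde
  Read 'e': matches stack top 'e' => pop. Stack: bd
  Read 'e': push. Stack: bde
  Read 'c': push. Stack: bdec
  Read 'b': push. Stack: bdecb
  Read 'e': push. Stack: bdecbe
  Read 'a': push. Stack: bdecbea
  Read 'e': push. Stack: bdecbeae
  Read 'd': push. Stack: bdecbeaed
  Read 'd': matches stack top 'd' => pop. Stack: bdecbeae
Final stack: "bdecbeae" (length 8)

8


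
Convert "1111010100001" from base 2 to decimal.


Input: "1111010100001" in base 2
Positional expansion:
  Digit '1' (value 1) x 2^12 = 4096
  Digit '1' (value 1) x 2^11 = 2048
  Digit '1' (value 1) x 2^10 = 1024
  Digit '1' (value 1) x 2^9 = 512
  Digit '0' (value 0) x 2^8 = 0
  Digit '1' (value 1) x 2^7 = 128
  Digit '0' (value 0) x 2^6 = 0
  Digit '1' (value 1) x 2^5 = 32
  Digit '0' (value 0) x 2^4 = 0
  Digit '0' (value 0) x 2^3 = 0
  Digit '0' (value 0) x 2^2 = 0
  Digit '0' (value 0) x 2^1 = 0
  Digit '1' (value 1) x 2^0 = 1
Sum = 7841

7841


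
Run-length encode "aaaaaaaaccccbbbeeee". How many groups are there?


Input: aaaaaaaaccccbbbeeee
Scanning for consecutive runs:
  Group 1: 'a' x 8 (positions 0-7)
  Group 2: 'c' x 4 (positions 8-11)
  Group 3: 'b' x 3 (positions 12-14)
  Group 4: 'e' x 4 (positions 15-18)
Total groups: 4

4


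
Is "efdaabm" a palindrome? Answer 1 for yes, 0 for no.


Input: efdaabm
Reversed: mbaadfe
  Compare pos 0 ('e') with pos 6 ('m'): MISMATCH
  Compare pos 1 ('f') with pos 5 ('b'): MISMATCH
  Compare pos 2 ('d') with pos 4 ('a'): MISMATCH
Result: not a palindrome

0


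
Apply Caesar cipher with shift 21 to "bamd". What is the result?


Caesar cipher: shift "bamd" by 21
  'b' (pos 1) + 21 = pos 22 = 'w'
  'a' (pos 0) + 21 = pos 21 = 'v'
  'm' (pos 12) + 21 = pos 7 = 'h'
  'd' (pos 3) + 21 = pos 24 = 'y'
Result: wvhy

wvhy


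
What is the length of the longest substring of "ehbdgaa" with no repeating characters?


Input: "ehbdgaa"
Sliding window (track last position of each char):
  Position 0 ('e'): window [0,0] length 1 -- new best
  Position 1 ('h'): window [0,1] length 2 -- new best
  Position 2 ('b'): window [0,2] length 3 -- new best
  Position 3 ('d'): window [0,3] length 4 -- new best
  Position 4 ('g'): window [0,4] length 5 -- new best
  Position 5 ('a'): window [0,5] length 6 -- new best
  Position 6 ('a'): repeat (last at 5), move window start to 6
  Position 6 ('a'): window [6,6] length 1
Longest substring with no repeats: "ehbdga" with length 6

6


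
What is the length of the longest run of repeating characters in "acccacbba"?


Input: "acccacbba"
Scanning for longest run:
  Position 1 ('c'): new char, reset run to 1
  Position 2 ('c'): continues run of 'c', length=2
  Position 3 ('c'): continues run of 'c', length=3
  Position 4 ('a'): new char, reset run to 1
  Position 5 ('c'): new char, reset run to 1
  Position 6 ('b'): new char, reset run to 1
  Position 7 ('b'): continues run of 'b', length=2
  Position 8 ('a'): new char, reset run to 1
Longest run: 'c' with length 3

3


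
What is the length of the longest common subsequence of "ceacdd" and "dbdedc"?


LCS of "ceacdd" and "dbdedc"
DP table:
           d    b    d    e    d    c
      0    0    0    0    0    0    0
  c   0    0    0    0    0    0    1
  e   0    0    0    0    1    1    1
  a   0    0    0    0    1    1    1
  c   0    0    0    0    1    1    2
  d   0    1    1    1    1    2    2
  d   0    1    1    2    2    2    2
LCS length = dp[6][6] = 2

2


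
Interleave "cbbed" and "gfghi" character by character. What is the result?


Interleaving "cbbed" and "gfghi":
  Position 0: 'c' from first, 'g' from second => "cg"
  Position 1: 'b' from first, 'f' from second => "bf"
  Position 2: 'b' from first, 'g' from second => "bg"
  Position 3: 'e' from first, 'h' from second => "eh"
  Position 4: 'd' from first, 'i' from second => "di"
Result: cgbfbgehdi

cgbfbgehdi


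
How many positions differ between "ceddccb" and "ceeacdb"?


Comparing "ceddccb" and "ceeacdb" position by position:
  Position 0: 'c' vs 'c' => same
  Position 1: 'e' vs 'e' => same
  Position 2: 'd' vs 'e' => DIFFER
  Position 3: 'd' vs 'a' => DIFFER
  Position 4: 'c' vs 'c' => same
  Position 5: 'c' vs 'd' => DIFFER
  Position 6: 'b' vs 'b' => same
Positions that differ: 3

3


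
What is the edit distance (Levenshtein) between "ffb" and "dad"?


Computing edit distance: "ffb" -> "dad"
DP table:
           d    a    d
      0    1    2    3
  f   1    1    2    3
  f   2    2    2    3
  b   3    3    3    3
Edit distance = dp[3][3] = 3

3


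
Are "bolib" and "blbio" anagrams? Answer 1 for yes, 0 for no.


Strings: "bolib", "blbio"
Sorted first:  bbilo
Sorted second: bbilo
Sorted forms match => anagrams

1


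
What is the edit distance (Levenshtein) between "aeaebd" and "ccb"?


Computing edit distance: "aeaebd" -> "ccb"
DP table:
           c    c    b
      0    1    2    3
  a   1    1    2    3
  e   2    2    2    3
  a   3    3    3    3
  e   4    4    4    4
  b   5    5    5    4
  d   6    6    6    5
Edit distance = dp[6][3] = 5

5


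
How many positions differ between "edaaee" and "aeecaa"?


Comparing "edaaee" and "aeecaa" position by position:
  Position 0: 'e' vs 'a' => DIFFER
  Position 1: 'd' vs 'e' => DIFFER
  Position 2: 'a' vs 'e' => DIFFER
  Position 3: 'a' vs 'c' => DIFFER
  Position 4: 'e' vs 'a' => DIFFER
  Position 5: 'e' vs 'a' => DIFFER
Positions that differ: 6

6


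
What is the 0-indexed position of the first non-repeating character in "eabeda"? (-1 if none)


Input: eabeda
Character frequencies:
  'a': 2
  'b': 1
  'd': 1
  'e': 2
Scanning left to right for freq == 1:
  Position 0 ('e'): freq=2, skip
  Position 1 ('a'): freq=2, skip
  Position 2 ('b'): unique! => answer = 2

2


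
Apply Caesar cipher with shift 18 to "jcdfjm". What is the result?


Caesar cipher: shift "jcdfjm" by 18
  'j' (pos 9) + 18 = pos 1 = 'b'
  'c' (pos 2) + 18 = pos 20 = 'u'
  'd' (pos 3) + 18 = pos 21 = 'v'
  'f' (pos 5) + 18 = pos 23 = 'x'
  'j' (pos 9) + 18 = pos 1 = 'b'
  'm' (pos 12) + 18 = pos 4 = 'e'
Result: buvxbe

buvxbe


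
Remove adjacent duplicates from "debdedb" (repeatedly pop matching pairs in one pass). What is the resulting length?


Input: debdedb
Stack-based adjacent duplicate removal:
  Read 'd': push. Stack: d
  Read 'e': push. Stack: de
  Read 'b': push. Stack: deb
  Read 'd': push. Stack: debd
  Read 'e': push. Stack: debde
  Read 'd': push. Stack: debded
  Read 'b': push. Stack: debdedb
Final stack: "debdedb" (length 7)

7


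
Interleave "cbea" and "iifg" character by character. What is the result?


Interleaving "cbea" and "iifg":
  Position 0: 'c' from first, 'i' from second => "ci"
  Position 1: 'b' from first, 'i' from second => "bi"
  Position 2: 'e' from first, 'f' from second => "ef"
  Position 3: 'a' from first, 'g' from second => "ag"
Result: cibiefag

cibiefag


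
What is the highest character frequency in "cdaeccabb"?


Input: cdaeccabb
Character counts:
  'a': 2
  'b': 2
  'c': 3
  'd': 1
  'e': 1
Maximum frequency: 3

3


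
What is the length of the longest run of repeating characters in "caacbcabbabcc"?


Input: "caacbcabbabcc"
Scanning for longest run:
  Position 1 ('a'): new char, reset run to 1
  Position 2 ('a'): continues run of 'a', length=2
  Position 3 ('c'): new char, reset run to 1
  Position 4 ('b'): new char, reset run to 1
  Position 5 ('c'): new char, reset run to 1
  Position 6 ('a'): new char, reset run to 1
  Position 7 ('b'): new char, reset run to 1
  Position 8 ('b'): continues run of 'b', length=2
  Position 9 ('a'): new char, reset run to 1
  Position 10 ('b'): new char, reset run to 1
  Position 11 ('c'): new char, reset run to 1
  Position 12 ('c'): continues run of 'c', length=2
Longest run: 'a' with length 2

2


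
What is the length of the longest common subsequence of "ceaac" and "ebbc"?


LCS of "ceaac" and "ebbc"
DP table:
           e    b    b    c
      0    0    0    0    0
  c   0    0    0    0    1
  e   0    1    1    1    1
  a   0    1    1    1    1
  a   0    1    1    1    1
  c   0    1    1    1    2
LCS length = dp[5][4] = 2

2


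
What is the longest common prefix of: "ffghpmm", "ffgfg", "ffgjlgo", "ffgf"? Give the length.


Words: ffghpmm, ffgfg, ffgjlgo, ffgf
  Position 0: all 'f' => match
  Position 1: all 'f' => match
  Position 2: all 'g' => match
  Position 3: ('h', 'f', 'j', 'f') => mismatch, stop
LCP = "ffg" (length 3)

3


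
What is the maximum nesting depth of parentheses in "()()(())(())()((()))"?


Input: "()()(())(())()((()))"
Tracking depth:
  Position 0 '(': depth becomes 1
  Position 1 ')': depth becomes 0
  Position 2 '(': depth becomes 1
  Position 3 ')': depth becomes 0
  Position 4 '(': depth becomes 1
  Position 5 '(': depth becomes 2
  Position 6 ')': depth becomes 1
  Position 7 ')': depth becomes 0
  Position 8 '(': depth becomes 1
  Position 9 '(': depth becomes 2
  Position 10 ')': depth becomes 1
  Position 11 ')': depth becomes 0
  Position 12 '(': depth becomes 1
  Position 13 ')': depth becomes 0
  Position 14 '(': depth becomes 1
  Position 15 '(': depth becomes 2
  Position 16 '(': depth becomes 3
  Position 17 ')': depth becomes 2
  Position 18 ')': depth becomes 1
  Position 19 ')': depth becomes 0
Maximum depth reached: 3

3


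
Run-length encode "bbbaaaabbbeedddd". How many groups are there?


Input: bbbaaaabbbeedddd
Scanning for consecutive runs:
  Group 1: 'b' x 3 (positions 0-2)
  Group 2: 'a' x 4 (positions 3-6)
  Group 3: 'b' x 3 (positions 7-9)
  Group 4: 'e' x 2 (positions 10-11)
  Group 5: 'd' x 4 (positions 12-15)
Total groups: 5

5


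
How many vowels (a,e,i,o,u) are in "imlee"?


Input: imlee
Checking each character:
  'i' at position 0: vowel (running total: 1)
  'm' at position 1: consonant
  'l' at position 2: consonant
  'e' at position 3: vowel (running total: 2)
  'e' at position 4: vowel (running total: 3)
Total vowels: 3

3


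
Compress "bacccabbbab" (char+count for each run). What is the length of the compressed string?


Input: bacccabbbab
Runs:
  'b' x 1 => "b1"
  'a' x 1 => "a1"
  'c' x 3 => "c3"
  'a' x 1 => "a1"
  'b' x 3 => "b3"
  'a' x 1 => "a1"
  'b' x 1 => "b1"
Compressed: "b1a1c3a1b3a1b1"
Compressed length: 14

14


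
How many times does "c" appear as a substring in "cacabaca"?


Searching for "c" in "cacabaca"
Scanning each position:
  Position 0: "c" => MATCH
  Position 1: "a" => no
  Position 2: "c" => MATCH
  Position 3: "a" => no
  Position 4: "b" => no
  Position 5: "a" => no
  Position 6: "c" => MATCH
  Position 7: "a" => no
Total occurrences: 3

3


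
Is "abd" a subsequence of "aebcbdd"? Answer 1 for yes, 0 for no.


Check if "abd" is a subsequence of "aebcbdd"
Greedy scan:
  Position 0 ('a'): matches sub[0] = 'a'
  Position 1 ('e'): no match needed
  Position 2 ('b'): matches sub[1] = 'b'
  Position 3 ('c'): no match needed
  Position 4 ('b'): no match needed
  Position 5 ('d'): matches sub[2] = 'd'
  Position 6 ('d'): no match needed
All 3 characters matched => is a subsequence

1


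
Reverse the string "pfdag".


Input: pfdag
Reading characters right to left:
  Position 4: 'g'
  Position 3: 'a'
  Position 2: 'd'
  Position 1: 'f'
  Position 0: 'p'
Reversed: gadfp

gadfp


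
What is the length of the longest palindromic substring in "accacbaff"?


Input: "accacbaff"
Checking substrings for palindromes:
  [0:4] "acca" (len 4) => palindrome
  [2:5] "cac" (len 3) => palindrome
  [1:3] "cc" (len 2) => palindrome
  [7:9] "ff" (len 2) => palindrome
Longest palindromic substring: "acca" with length 4

4


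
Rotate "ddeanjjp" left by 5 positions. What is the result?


Input: "ddeanjjp", rotate left by 5
First 5 characters: "ddean"
Remaining characters: "jjp"
Concatenate remaining + first: "jjp" + "ddean" = "jjpddean"

jjpddean


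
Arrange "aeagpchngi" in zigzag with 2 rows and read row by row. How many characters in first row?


Zigzag "aeagpchngi" into 2 rows:
Placing characters:
  'a' => row 0
  'e' => row 1
  'a' => row 0
  'g' => row 1
  'p' => row 0
  'c' => row 1
  'h' => row 0
  'n' => row 1
  'g' => row 0
  'i' => row 1
Rows:
  Row 0: "aaphg"
  Row 1: "egcni"
First row length: 5

5


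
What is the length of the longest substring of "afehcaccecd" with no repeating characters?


Input: "afehcaccecd"
Sliding window (track last position of each char):
  Position 0 ('a'): window [0,0] length 1 -- new best
  Position 1 ('f'): window [0,1] length 2 -- new best
  Position 2 ('e'): window [0,2] length 3 -- new best
  Position 3 ('h'): window [0,3] length 4 -- new best
  Position 4 ('c'): window [0,4] length 5 -- new best
  Position 5 ('a'): repeat (last at 0), move window start to 1
  Position 5 ('a'): window [1,5] length 5
  Position 6 ('c'): repeat (last at 4), move window start to 5
  Position 6 ('c'): window [5,6] length 2
  Position 7 ('c'): repeat (last at 6), move window start to 7
  Position 7 ('c'): window [7,7] length 1
  Position 8 ('e'): window [7,8] length 2
  Position 9 ('c'): repeat (last at 7), move window start to 8
  Position 9 ('c'): window [8,9] length 2
  Position 10 ('d'): window [8,10] length 3
Longest substring with no repeats: "afehc" with length 5

5


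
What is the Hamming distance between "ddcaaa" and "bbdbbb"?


Comparing "ddcaaa" and "bbdbbb" position by position:
  Position 0: 'd' vs 'b' => differ
  Position 1: 'd' vs 'b' => differ
  Position 2: 'c' vs 'd' => differ
  Position 3: 'a' vs 'b' => differ
  Position 4: 'a' vs 'b' => differ
  Position 5: 'a' vs 'b' => differ
Total differences (Hamming distance): 6

6


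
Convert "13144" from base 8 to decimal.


Input: "13144" in base 8
Positional expansion:
  Digit '1' (value 1) x 8^4 = 4096
  Digit '3' (value 3) x 8^3 = 1536
  Digit '1' (value 1) x 8^2 = 64
  Digit '4' (value 4) x 8^1 = 32
  Digit '4' (value 4) x 8^0 = 4
Sum = 5732

5732


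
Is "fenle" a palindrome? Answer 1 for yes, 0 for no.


Input: fenle
Reversed: elnef
  Compare pos 0 ('f') with pos 4 ('e'): MISMATCH
  Compare pos 1 ('e') with pos 3 ('l'): MISMATCH
Result: not a palindrome

0


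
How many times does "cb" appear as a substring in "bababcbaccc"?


Searching for "cb" in "bababcbaccc"
Scanning each position:
  Position 0: "ba" => no
  Position 1: "ab" => no
  Position 2: "ba" => no
  Position 3: "ab" => no
  Position 4: "bc" => no
  Position 5: "cb" => MATCH
  Position 6: "ba" => no
  Position 7: "ac" => no
  Position 8: "cc" => no
  Position 9: "cc" => no
Total occurrences: 1

1


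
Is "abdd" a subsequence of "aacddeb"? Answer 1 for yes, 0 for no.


Check if "abdd" is a subsequence of "aacddeb"
Greedy scan:
  Position 0 ('a'): matches sub[0] = 'a'
  Position 1 ('a'): no match needed
  Position 2 ('c'): no match needed
  Position 3 ('d'): no match needed
  Position 4 ('d'): no match needed
  Position 5 ('e'): no match needed
  Position 6 ('b'): matches sub[1] = 'b'
Only matched 2/4 characters => not a subsequence

0


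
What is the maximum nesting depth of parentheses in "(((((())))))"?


Input: "(((((())))))"
Tracking depth:
  Position 0 '(': depth becomes 1
  Position 1 '(': depth becomes 2
  Position 2 '(': depth becomes 3
  Position 3 '(': depth becomes 4
  Position 4 '(': depth becomes 5
  Position 5 '(': depth becomes 6
  Position 6 ')': depth becomes 5
  Position 7 ')': depth becomes 4
  Position 8 ')': depth becomes 3
  Position 9 ')': depth becomes 2
  Position 10 ')': depth becomes 1
  Position 11 ')': depth becomes 0
Maximum depth reached: 6

6


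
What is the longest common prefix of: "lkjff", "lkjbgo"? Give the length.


Words: lkjff, lkjbgo
  Position 0: all 'l' => match
  Position 1: all 'k' => match
  Position 2: all 'j' => match
  Position 3: ('f', 'b') => mismatch, stop
LCP = "lkj" (length 3)

3


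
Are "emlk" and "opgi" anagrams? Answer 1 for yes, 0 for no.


Strings: "emlk", "opgi"
Sorted first:  eklm
Sorted second: giop
Differ at position 0: 'e' vs 'g' => not anagrams

0


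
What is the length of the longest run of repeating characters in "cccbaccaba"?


Input: "cccbaccaba"
Scanning for longest run:
  Position 1 ('c'): continues run of 'c', length=2
  Position 2 ('c'): continues run of 'c', length=3
  Position 3 ('b'): new char, reset run to 1
  Position 4 ('a'): new char, reset run to 1
  Position 5 ('c'): new char, reset run to 1
  Position 6 ('c'): continues run of 'c', length=2
  Position 7 ('a'): new char, reset run to 1
  Position 8 ('b'): new char, reset run to 1
  Position 9 ('a'): new char, reset run to 1
Longest run: 'c' with length 3

3


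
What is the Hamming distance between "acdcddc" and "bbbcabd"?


Comparing "acdcddc" and "bbbcabd" position by position:
  Position 0: 'a' vs 'b' => differ
  Position 1: 'c' vs 'b' => differ
  Position 2: 'd' vs 'b' => differ
  Position 3: 'c' vs 'c' => same
  Position 4: 'd' vs 'a' => differ
  Position 5: 'd' vs 'b' => differ
  Position 6: 'c' vs 'd' => differ
Total differences (Hamming distance): 6

6


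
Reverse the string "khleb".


Input: khleb
Reading characters right to left:
  Position 4: 'b'
  Position 3: 'e'
  Position 2: 'l'
  Position 1: 'h'
  Position 0: 'k'
Reversed: belhk

belhk


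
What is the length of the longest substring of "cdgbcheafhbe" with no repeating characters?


Input: "cdgbcheafhbe"
Sliding window (track last position of each char):
  Position 0 ('c'): window [0,0] length 1 -- new best
  Position 1 ('d'): window [0,1] length 2 -- new best
  Position 2 ('g'): window [0,2] length 3 -- new best
  Position 3 ('b'): window [0,3] length 4 -- new best
  Position 4 ('c'): repeat (last at 0), move window start to 1
  Position 4 ('c'): window [1,4] length 4
  Position 5 ('h'): window [1,5] length 5 -- new best
  Position 6 ('e'): window [1,6] length 6 -- new best
  Position 7 ('a'): window [1,7] length 7 -- new best
  Position 8 ('f'): window [1,8] length 8 -- new best
  Position 9 ('h'): repeat (last at 5), move window start to 6
  Position 9 ('h'): window [6,9] length 4
  Position 10 ('b'): window [6,10] length 5
  Position 11 ('e'): repeat (last at 6), move window start to 7
  Position 11 ('e'): window [7,11] length 5
Longest substring with no repeats: "dgbcheaf" with length 8

8


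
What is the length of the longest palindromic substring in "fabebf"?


Input: "fabebf"
Checking substrings for palindromes:
  [2:5] "beb" (len 3) => palindrome
Longest palindromic substring: "beb" with length 3

3


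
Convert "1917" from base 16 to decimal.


Input: "1917" in base 16
Positional expansion:
  Digit '1' (value 1) x 16^3 = 4096
  Digit '9' (value 9) x 16^2 = 2304
  Digit '1' (value 1) x 16^1 = 16
  Digit '7' (value 7) x 16^0 = 7
Sum = 6423

6423


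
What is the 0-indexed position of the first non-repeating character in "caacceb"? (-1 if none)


Input: caacceb
Character frequencies:
  'a': 2
  'b': 1
  'c': 3
  'e': 1
Scanning left to right for freq == 1:
  Position 0 ('c'): freq=3, skip
  Position 1 ('a'): freq=2, skip
  Position 2 ('a'): freq=2, skip
  Position 3 ('c'): freq=3, skip
  Position 4 ('c'): freq=3, skip
  Position 5 ('e'): unique! => answer = 5

5


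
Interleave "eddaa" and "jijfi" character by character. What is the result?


Interleaving "eddaa" and "jijfi":
  Position 0: 'e' from first, 'j' from second => "ej"
  Position 1: 'd' from first, 'i' from second => "di"
  Position 2: 'd' from first, 'j' from second => "dj"
  Position 3: 'a' from first, 'f' from second => "af"
  Position 4: 'a' from first, 'i' from second => "ai"
Result: ejdidjafai

ejdidjafai


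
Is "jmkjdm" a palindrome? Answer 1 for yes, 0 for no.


Input: jmkjdm
Reversed: mdjkmj
  Compare pos 0 ('j') with pos 5 ('m'): MISMATCH
  Compare pos 1 ('m') with pos 4 ('d'): MISMATCH
  Compare pos 2 ('k') with pos 3 ('j'): MISMATCH
Result: not a palindrome

0


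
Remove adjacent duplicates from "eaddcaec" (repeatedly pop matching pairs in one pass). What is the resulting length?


Input: eaddcaec
Stack-based adjacent duplicate removal:
  Read 'e': push. Stack: e
  Read 'a': push. Stack: ea
  Read 'd': push. Stack: ead
  Read 'd': matches stack top 'd' => pop. Stack: ea
  Read 'c': push. Stack: eac
  Read 'a': push. Stack: eaca
  Read 'e': push. Stack: eacae
  Read 'c': push. Stack: eacaec
Final stack: "eacaec" (length 6)

6


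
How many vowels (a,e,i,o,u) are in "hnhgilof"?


Input: hnhgilof
Checking each character:
  'h' at position 0: consonant
  'n' at position 1: consonant
  'h' at position 2: consonant
  'g' at position 3: consonant
  'i' at position 4: vowel (running total: 1)
  'l' at position 5: consonant
  'o' at position 6: vowel (running total: 2)
  'f' at position 7: consonant
Total vowels: 2

2


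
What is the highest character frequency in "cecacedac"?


Input: cecacedac
Character counts:
  'a': 2
  'c': 4
  'd': 1
  'e': 2
Maximum frequency: 4

4


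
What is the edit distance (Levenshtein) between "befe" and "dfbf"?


Computing edit distance: "befe" -> "dfbf"
DP table:
           d    f    b    f
      0    1    2    3    4
  b   1    1    2    2    3
  e   2    2    2    3    3
  f   3    3    2    3    3
  e   4    4    3    3    4
Edit distance = dp[4][4] = 4

4


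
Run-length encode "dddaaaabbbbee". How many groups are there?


Input: dddaaaabbbbee
Scanning for consecutive runs:
  Group 1: 'd' x 3 (positions 0-2)
  Group 2: 'a' x 4 (positions 3-6)
  Group 3: 'b' x 4 (positions 7-10)
  Group 4: 'e' x 2 (positions 11-12)
Total groups: 4

4


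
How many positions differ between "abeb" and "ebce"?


Comparing "abeb" and "ebce" position by position:
  Position 0: 'a' vs 'e' => DIFFER
  Position 1: 'b' vs 'b' => same
  Position 2: 'e' vs 'c' => DIFFER
  Position 3: 'b' vs 'e' => DIFFER
Positions that differ: 3

3


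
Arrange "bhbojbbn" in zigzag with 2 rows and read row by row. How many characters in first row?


Zigzag "bhbojbbn" into 2 rows:
Placing characters:
  'b' => row 0
  'h' => row 1
  'b' => row 0
  'o' => row 1
  'j' => row 0
  'b' => row 1
  'b' => row 0
  'n' => row 1
Rows:
  Row 0: "bbjb"
  Row 1: "hobn"
First row length: 4

4


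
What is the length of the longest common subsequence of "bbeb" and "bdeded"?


LCS of "bbeb" and "bdeded"
DP table:
           b    d    e    d    e    d
      0    0    0    0    0    0    0
  b   0    1    1    1    1    1    1
  b   0    1    1    1    1    1    1
  e   0    1    1    2    2    2    2
  b   0    1    1    2    2    2    2
LCS length = dp[4][6] = 2

2


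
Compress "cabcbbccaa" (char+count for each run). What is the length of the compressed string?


Input: cabcbbccaa
Runs:
  'c' x 1 => "c1"
  'a' x 1 => "a1"
  'b' x 1 => "b1"
  'c' x 1 => "c1"
  'b' x 2 => "b2"
  'c' x 2 => "c2"
  'a' x 2 => "a2"
Compressed: "c1a1b1c1b2c2a2"
Compressed length: 14

14


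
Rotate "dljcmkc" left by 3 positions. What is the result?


Input: "dljcmkc", rotate left by 3
First 3 characters: "dlj"
Remaining characters: "cmkc"
Concatenate remaining + first: "cmkc" + "dlj" = "cmkcdlj"

cmkcdlj


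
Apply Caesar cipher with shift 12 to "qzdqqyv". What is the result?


Caesar cipher: shift "qzdqqyv" by 12
  'q' (pos 16) + 12 = pos 2 = 'c'
  'z' (pos 25) + 12 = pos 11 = 'l'
  'd' (pos 3) + 12 = pos 15 = 'p'
  'q' (pos 16) + 12 = pos 2 = 'c'
  'q' (pos 16) + 12 = pos 2 = 'c'
  'y' (pos 24) + 12 = pos 10 = 'k'
  'v' (pos 21) + 12 = pos 7 = 'h'
Result: clpcckh

clpcckh


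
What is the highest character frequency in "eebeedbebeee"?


Input: eebeedbebeee
Character counts:
  'b': 3
  'd': 1
  'e': 8
Maximum frequency: 8

8


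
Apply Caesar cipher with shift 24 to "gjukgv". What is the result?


Caesar cipher: shift "gjukgv" by 24
  'g' (pos 6) + 24 = pos 4 = 'e'
  'j' (pos 9) + 24 = pos 7 = 'h'
  'u' (pos 20) + 24 = pos 18 = 's'
  'k' (pos 10) + 24 = pos 8 = 'i'
  'g' (pos 6) + 24 = pos 4 = 'e'
  'v' (pos 21) + 24 = pos 19 = 't'
Result: ehsiet

ehsiet


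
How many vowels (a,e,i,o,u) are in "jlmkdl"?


Input: jlmkdl
Checking each character:
  'j' at position 0: consonant
  'l' at position 1: consonant
  'm' at position 2: consonant
  'k' at position 3: consonant
  'd' at position 4: consonant
  'l' at position 5: consonant
Total vowels: 0

0


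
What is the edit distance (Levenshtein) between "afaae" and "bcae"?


Computing edit distance: "afaae" -> "bcae"
DP table:
           b    c    a    e
      0    1    2    3    4
  a   1    1    2    2    3
  f   2    2    2    3    3
  a   3    3    3    2    3
  a   4    4    4    3    3
  e   5    5    5    4    3
Edit distance = dp[5][4] = 3

3


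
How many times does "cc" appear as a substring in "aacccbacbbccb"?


Searching for "cc" in "aacccbacbbccb"
Scanning each position:
  Position 0: "aa" => no
  Position 1: "ac" => no
  Position 2: "cc" => MATCH
  Position 3: "cc" => MATCH
  Position 4: "cb" => no
  Position 5: "ba" => no
  Position 6: "ac" => no
  Position 7: "cb" => no
  Position 8: "bb" => no
  Position 9: "bc" => no
  Position 10: "cc" => MATCH
  Position 11: "cb" => no
Total occurrences: 3

3


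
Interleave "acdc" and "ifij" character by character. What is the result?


Interleaving "acdc" and "ifij":
  Position 0: 'a' from first, 'i' from second => "ai"
  Position 1: 'c' from first, 'f' from second => "cf"
  Position 2: 'd' from first, 'i' from second => "di"
  Position 3: 'c' from first, 'j' from second => "cj"
Result: aicfdicj

aicfdicj


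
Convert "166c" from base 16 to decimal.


Input: "166c" in base 16
Positional expansion:
  Digit '1' (value 1) x 16^3 = 4096
  Digit '6' (value 6) x 16^2 = 1536
  Digit '6' (value 6) x 16^1 = 96
  Digit 'c' (value 12) x 16^0 = 12
Sum = 5740

5740


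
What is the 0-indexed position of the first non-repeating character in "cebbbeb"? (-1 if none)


Input: cebbbeb
Character frequencies:
  'b': 4
  'c': 1
  'e': 2
Scanning left to right for freq == 1:
  Position 0 ('c'): unique! => answer = 0

0


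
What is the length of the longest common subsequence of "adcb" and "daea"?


LCS of "adcb" and "daea"
DP table:
           d    a    e    a
      0    0    0    0    0
  a   0    0    1    1    1
  d   0    1    1    1    1
  c   0    1    1    1    1
  b   0    1    1    1    1
LCS length = dp[4][4] = 1

1


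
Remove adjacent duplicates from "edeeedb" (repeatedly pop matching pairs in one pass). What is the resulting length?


Input: edeeedb
Stack-based adjacent duplicate removal:
  Read 'e': push. Stack: e
  Read 'd': push. Stack: ed
  Read 'e': push. Stack: ede
  Read 'e': matches stack top 'e' => pop. Stack: ed
  Read 'e': push. Stack: ede
  Read 'd': push. Stack: eded
  Read 'b': push. Stack: ededb
Final stack: "ededb" (length 5)

5


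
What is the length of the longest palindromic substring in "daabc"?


Input: "daabc"
Checking substrings for palindromes:
  [1:3] "aa" (len 2) => palindrome
Longest palindromic substring: "aa" with length 2

2


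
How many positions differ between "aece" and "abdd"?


Comparing "aece" and "abdd" position by position:
  Position 0: 'a' vs 'a' => same
  Position 1: 'e' vs 'b' => DIFFER
  Position 2: 'c' vs 'd' => DIFFER
  Position 3: 'e' vs 'd' => DIFFER
Positions that differ: 3

3


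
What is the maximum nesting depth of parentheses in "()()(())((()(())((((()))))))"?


Input: "()()(())((()(())((((()))))))"
Tracking depth:
  Position 0 '(': depth becomes 1
  Position 1 ')': depth becomes 0
  Position 2 '(': depth becomes 1
  Position 3 ')': depth becomes 0
  Position 4 '(': depth becomes 1
  Position 5 '(': depth becomes 2
  Position 6 ')': depth becomes 1
  Position 7 ')': depth becomes 0
  Position 8 '(': depth becomes 1
  Position 9 '(': depth becomes 2
  Position 10 '(': depth becomes 3
  Position 11 ')': depth becomes 2
  Position 12 '(': depth becomes 3
  Position 13 '(': depth becomes 4
  Position 14 ')': depth becomes 3
  Position 15 ')': depth becomes 2
  Position 16 '(': depth becomes 3
  Position 17 '(': depth becomes 4
  Position 18 '(': depth becomes 5
  Position 19 '(': depth becomes 6
  Position 20 '(': depth becomes 7
  Position 21 ')': depth becomes 6
  Position 22 ')': depth becomes 5
  Position 23 ')': depth becomes 4
  Position 24 ')': depth becomes 3
  Position 25 ')': depth becomes 2
  Position 26 ')': depth becomes 1
  Position 27 ')': depth becomes 0
Maximum depth reached: 7

7


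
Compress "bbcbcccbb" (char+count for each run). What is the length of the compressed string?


Input: bbcbcccbb
Runs:
  'b' x 2 => "b2"
  'c' x 1 => "c1"
  'b' x 1 => "b1"
  'c' x 3 => "c3"
  'b' x 2 => "b2"
Compressed: "b2c1b1c3b2"
Compressed length: 10

10


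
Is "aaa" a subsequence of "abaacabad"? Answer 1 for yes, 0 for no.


Check if "aaa" is a subsequence of "abaacabad"
Greedy scan:
  Position 0 ('a'): matches sub[0] = 'a'
  Position 1 ('b'): no match needed
  Position 2 ('a'): matches sub[1] = 'a'
  Position 3 ('a'): matches sub[2] = 'a'
  Position 4 ('c'): no match needed
  Position 5 ('a'): no match needed
  Position 6 ('b'): no match needed
  Position 7 ('a'): no match needed
  Position 8 ('d'): no match needed
All 3 characters matched => is a subsequence

1


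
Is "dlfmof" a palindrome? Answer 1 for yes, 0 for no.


Input: dlfmof
Reversed: fomfld
  Compare pos 0 ('d') with pos 5 ('f'): MISMATCH
  Compare pos 1 ('l') with pos 4 ('o'): MISMATCH
  Compare pos 2 ('f') with pos 3 ('m'): MISMATCH
Result: not a palindrome

0


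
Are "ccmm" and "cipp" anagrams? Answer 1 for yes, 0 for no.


Strings: "ccmm", "cipp"
Sorted first:  ccmm
Sorted second: cipp
Differ at position 1: 'c' vs 'i' => not anagrams

0


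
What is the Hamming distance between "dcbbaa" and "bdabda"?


Comparing "dcbbaa" and "bdabda" position by position:
  Position 0: 'd' vs 'b' => differ
  Position 1: 'c' vs 'd' => differ
  Position 2: 'b' vs 'a' => differ
  Position 3: 'b' vs 'b' => same
  Position 4: 'a' vs 'd' => differ
  Position 5: 'a' vs 'a' => same
Total differences (Hamming distance): 4

4


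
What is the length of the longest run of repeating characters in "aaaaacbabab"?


Input: "aaaaacbabab"
Scanning for longest run:
  Position 1 ('a'): continues run of 'a', length=2
  Position 2 ('a'): continues run of 'a', length=3
  Position 3 ('a'): continues run of 'a', length=4
  Position 4 ('a'): continues run of 'a', length=5
  Position 5 ('c'): new char, reset run to 1
  Position 6 ('b'): new char, reset run to 1
  Position 7 ('a'): new char, reset run to 1
  Position 8 ('b'): new char, reset run to 1
  Position 9 ('a'): new char, reset run to 1
  Position 10 ('b'): new char, reset run to 1
Longest run: 'a' with length 5

5


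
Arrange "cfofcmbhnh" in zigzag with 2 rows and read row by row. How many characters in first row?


Zigzag "cfofcmbhnh" into 2 rows:
Placing characters:
  'c' => row 0
  'f' => row 1
  'o' => row 0
  'f' => row 1
  'c' => row 0
  'm' => row 1
  'b' => row 0
  'h' => row 1
  'n' => row 0
  'h' => row 1
Rows:
  Row 0: "cocbn"
  Row 1: "ffmhh"
First row length: 5

5


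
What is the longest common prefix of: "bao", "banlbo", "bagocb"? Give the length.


Words: bao, banlbo, bagocb
  Position 0: all 'b' => match
  Position 1: all 'a' => match
  Position 2: ('o', 'n', 'g') => mismatch, stop
LCP = "ba" (length 2)

2


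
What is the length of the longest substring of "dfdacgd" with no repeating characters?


Input: "dfdacgd"
Sliding window (track last position of each char):
  Position 0 ('d'): window [0,0] length 1 -- new best
  Position 1 ('f'): window [0,1] length 2 -- new best
  Position 2 ('d'): repeat (last at 0), move window start to 1
  Position 2 ('d'): window [1,2] length 2
  Position 3 ('a'): window [1,3] length 3 -- new best
  Position 4 ('c'): window [1,4] length 4 -- new best
  Position 5 ('g'): window [1,5] length 5 -- new best
  Position 6 ('d'): repeat (last at 2), move window start to 3
  Position 6 ('d'): window [3,6] length 4
Longest substring with no repeats: "fdacg" with length 5

5


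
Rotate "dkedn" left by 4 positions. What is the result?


Input: "dkedn", rotate left by 4
First 4 characters: "dked"
Remaining characters: "n"
Concatenate remaining + first: "n" + "dked" = "ndked"

ndked


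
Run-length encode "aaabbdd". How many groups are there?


Input: aaabbdd
Scanning for consecutive runs:
  Group 1: 'a' x 3 (positions 0-2)
  Group 2: 'b' x 2 (positions 3-4)
  Group 3: 'd' x 2 (positions 5-6)
Total groups: 3

3


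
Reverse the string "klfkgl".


Input: klfkgl
Reading characters right to left:
  Position 5: 'l'
  Position 4: 'g'
  Position 3: 'k'
  Position 2: 'f'
  Position 1: 'l'
  Position 0: 'k'
Reversed: lgkflk

lgkflk


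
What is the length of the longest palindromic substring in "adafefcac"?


Input: "adafefcac"
Checking substrings for palindromes:
  [0:3] "ada" (len 3) => palindrome
  [3:6] "fef" (len 3) => palindrome
  [6:9] "cac" (len 3) => palindrome
Longest palindromic substring: "ada" with length 3

3


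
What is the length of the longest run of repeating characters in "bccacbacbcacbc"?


Input: "bccacbacbcacbc"
Scanning for longest run:
  Position 1 ('c'): new char, reset run to 1
  Position 2 ('c'): continues run of 'c', length=2
  Position 3 ('a'): new char, reset run to 1
  Position 4 ('c'): new char, reset run to 1
  Position 5 ('b'): new char, reset run to 1
  Position 6 ('a'): new char, reset run to 1
  Position 7 ('c'): new char, reset run to 1
  Position 8 ('b'): new char, reset run to 1
  Position 9 ('c'): new char, reset run to 1
  Position 10 ('a'): new char, reset run to 1
  Position 11 ('c'): new char, reset run to 1
  Position 12 ('b'): new char, reset run to 1
  Position 13 ('c'): new char, reset run to 1
Longest run: 'c' with length 2

2


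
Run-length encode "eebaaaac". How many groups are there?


Input: eebaaaac
Scanning for consecutive runs:
  Group 1: 'e' x 2 (positions 0-1)
  Group 2: 'b' x 1 (positions 2-2)
  Group 3: 'a' x 4 (positions 3-6)
  Group 4: 'c' x 1 (positions 7-7)
Total groups: 4

4


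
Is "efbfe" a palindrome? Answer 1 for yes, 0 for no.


Input: efbfe
Reversed: efbfe
  Compare pos 0 ('e') with pos 4 ('e'): match
  Compare pos 1 ('f') with pos 3 ('f'): match
Result: palindrome

1
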